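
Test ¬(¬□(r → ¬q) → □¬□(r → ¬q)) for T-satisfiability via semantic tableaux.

1. ¬(¬□(r → ¬q) → □¬□(r → ¬q)), u
2. ¬□(r → ¬q), u
3. ¬□¬□(r → ¬q), u
4. ¬(r → ¬q), v
5. r, v
6. q, v
7. □(r → ¬q), w
8. r → ¬q, w
9. ¬q, w
Accessibility: uRu, uRv, uRw, vRv, wRw

Yes, satisfiable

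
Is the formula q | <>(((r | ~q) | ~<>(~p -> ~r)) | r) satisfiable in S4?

Yes, satisfiable

1. q | <>(((r | ~q) | ~<>(~p -> ~r)) | r), u
2. <>(((r | ~q) | ~<>(~p -> ~r)) | r), u   [|-rule on 1 (branches; this branch)]
3. ((r | ~q) | ~<>(~p -> ~r)) | r, v   [<>-rule on 2: fresh world v, uRv]
4. r, v   [|-rule on 3 (branches; this branch)]
Accessibility: uRu, uRv, vRv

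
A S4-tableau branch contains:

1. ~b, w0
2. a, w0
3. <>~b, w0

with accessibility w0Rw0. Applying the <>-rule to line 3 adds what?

a fresh world w1 with w0Rw1, and ~b at w1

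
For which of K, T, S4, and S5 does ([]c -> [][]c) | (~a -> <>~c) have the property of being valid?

S4-tableau for the negation ~(([]c -> [][]c) | (~a -> <>~c)):
1. ~(([]c -> [][]c) | (~a -> <>~c)), 0
2. ~([]c -> [][]c), 0
3. ~(~a -> <>~c), 0
4. []c, 0
5. ~[][]c, 0
6. ~a, 0
7. ~<>~c, 0
8. c, 0
9. ~[]c, 1
10. c, 1
11. ~c, 2
12. c, 2
Accessibility: 0R0, 0R1, 0R2, 1R1, 1R2, 2R2
Branch closes: c and ~c both at 2.
Every branch closes (one shown): valid in S4, hence also in S5 (every theorem of S4 is a theorem of S5).
T-tableau for the negation ~(([]c -> [][]c) | (~a -> <>~c)):
1. ~(([]c -> [][]c) | (~a -> <>~c)), 0
2. ~([]c -> [][]c), 0
3. ~(~a -> <>~c), 0
4. []c, 0
5. ~[][]c, 0
6. ~a, 0
7. ~<>~c, 0
8. c, 0
9. ~[]c, 1
10. c, 1
11. ~c, 2
Accessibility: 0R0, 0R1, 1R1, 1R2, 2R2
Complete open branch: countermodel on a T-frame, so not valid in T, nor in K (the same frame is also a K-frame).

S4, S5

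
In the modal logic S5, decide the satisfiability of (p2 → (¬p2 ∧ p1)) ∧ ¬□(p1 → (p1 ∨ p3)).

No, unsatisfiable

1. (p2 → (¬p2 ∧ p1)) ∧ ¬□(p1 → (p1 ∨ p3)), 0
2. p2 → (¬p2 ∧ p1), 0   [∧-rule on 1]
3. ¬□(p1 → (p1 ∨ p3)), 0   [∧-rule on 1]
4. ¬p2 ∧ p1, 0   [→-rule on 2 (branches; this branch)]
5. ¬p2, 0   [∧-rule on 4]
6. p1, 0   [∧-rule on 4]
7. ¬(p1 → (p1 ∨ p3)), 1   [¬□-rule on 3: fresh world 1, 0R1]
8. p1, 1   [¬→-rule on 7]
9. ¬(p1 ∨ p3), 1   [¬→-rule on 7]
10. ¬p1, 1   [¬∨-rule on 9]
11. ¬p3, 1   [¬∨-rule on 9]
Accessibility: 0R0, 0R1, 1R0, 1R1
Branch closes: p1 and ¬p1 both at 1.
(One branch shown.) All branches close.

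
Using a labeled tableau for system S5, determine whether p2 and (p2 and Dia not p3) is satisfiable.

Satisfiable

1. p2 and (p2 and Dia not p3), 0
2. p2, 0
3. p2 and Dia not p3, 0
4. Dia not p3, 0
5. not p3, 1
Accessibility: 0R0, 0R1, 1R0, 1R1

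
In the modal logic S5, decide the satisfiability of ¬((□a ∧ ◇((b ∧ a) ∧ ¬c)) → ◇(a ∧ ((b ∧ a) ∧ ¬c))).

1. ¬((□a ∧ ◇((b ∧ a) ∧ ¬c)) → ◇(a ∧ ((b ∧ a) ∧ ¬c))), w0
2. □a ∧ ◇((b ∧ a) ∧ ¬c), w0
3. ¬◇(a ∧ ((b ∧ a) ∧ ¬c)), w0
4. □a, w0
5. ◇((b ∧ a) ∧ ¬c), w0
6. ¬(a ∧ ((b ∧ a) ∧ ¬c)), w0
7. a, w0
8. ¬((b ∧ a) ∧ ¬c), w0
9. ¬(b ∧ a), w0
10. ¬b, w0
11. (b ∧ a) ∧ ¬c, w1
12. b ∧ a, w1
13. ¬c, w1
14. b, w1
15. a, w1
16. ¬(a ∧ ((b ∧ a) ∧ ¬c)), w1
17. ¬((b ∧ a) ∧ ¬c), w1
18. ¬(b ∧ a), w1
19. ¬a, w1
Accessibility: w0Rw0, w0Rw1, w1Rw0, w1Rw1
Branch closes: a and ¬a both at w1.
All branches of the tableau close; one closing branch shown above.

Unsatisfiable (every branch closes)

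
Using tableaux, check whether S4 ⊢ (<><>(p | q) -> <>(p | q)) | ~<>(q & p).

Yes, valid

Tableau for the negation ~((<><>(p | q) -> <>(p | q)) | ~<>(q & p)):
1. ~((<><>(p | q) -> <>(p | q)) | ~<>(q & p)), u
2. ~(<><>(p | q) -> <>(p | q)), u   [~|-rule on 1]
3. <>(q & p), u   [~|-rule on 1]
4. <><>(p | q), u   [~->-rule on 2]
5. ~<>(p | q), u   [~->-rule on 2]
6. ~(p | q), u   [~<>-rule on 5 via uRu]
7. ~p, u   [~|-rule on 6]
8. ~q, u   [~|-rule on 6]
9. q & p, v   [<>-rule on 3: fresh world v, uRv]
10. q, v   [&-rule on 9]
11. p, v   [&-rule on 9]
12. ~(p | q), v   [~<>-rule on 5 via uRv]
13. ~p, v   [~|-rule on 12]
14. ~q, v   [~|-rule on 12]
Accessibility: uRu, uRv, vRv
Branch closes: p and ~p both at v.
All branches of the negation close; one closing branch shown above.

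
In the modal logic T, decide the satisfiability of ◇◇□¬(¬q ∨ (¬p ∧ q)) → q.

1. ◇◇□¬(¬q ∨ (¬p ∧ q)) → q, w0
2. q, w0
Accessibility: w0Rw0

Satisfiable (open branch found)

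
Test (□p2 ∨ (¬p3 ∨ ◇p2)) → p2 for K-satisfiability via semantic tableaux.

1. (□p2 ∨ (¬p3 ∨ ◇p2)) → p2, w0
2. p2, w0

Yes, satisfiable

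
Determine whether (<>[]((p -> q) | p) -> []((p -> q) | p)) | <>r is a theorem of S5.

Tableau for the negation ~((<>[]((p -> q) | p) -> []((p -> q) | p)) | <>r):
1. ~((<>[]((p -> q) | p) -> []((p -> q) | p)) | <>r), 0
2. ~(<>[]((p -> q) | p) -> []((p -> q) | p)), 0
3. ~<>r, 0
4. <>[]((p -> q) | p), 0
5. ~[]((p -> q) | p), 0
6. ~r, 0
7. []((p -> q) | p), 1
8. ~r, 1
9. (p -> q) | p, 0
10. (p -> q) | p, 1
11. p -> q, 0
12. p -> q, 1
13. q, 0
14. q, 1
15. ~((p -> q) | p), 2
16. ~(p -> q), 2
17. ~p, 2
18. p, 2
19. ~q, 2
Accessibility: 0R0, 0R1, 0R2, 1R0, 1R1, 1R2, 2R0, 2R1, 2R2
Branch closes: p and ~p both at 2.
Every branch of the negation's tableau closes; the branch above is one of them.

Valid in S5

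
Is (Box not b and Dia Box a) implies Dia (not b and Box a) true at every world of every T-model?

Tableau for the negation not ((Box not b and Dia Box a) implies Dia (not b and Box a)):
1. not ((Box not b and Dia Box a) implies Dia (not b and Box a)), 0
2. Box not b and Dia Box a, 0
3. not Dia (not b and Box a), 0
4. Box not b, 0
5. Dia Box a, 0
6. not (not b and Box a), 0
7. not b, 0
8. not Box a, 0
9. Box a, 1
10. not (not b and Box a), 1
11. not b, 1
12. a, 1
13. not Box a, 1
14. not a, 2
15. not (not b and Box a), 2
16. not b, 2
17. not Box a, 2
18. not a, 3
19. a, 3
Accessibility: 0R0, 0R1, 0R2, 1R1, 1R3, 2R2, 3R3
Branch closes: a and not a both at 3.
All branches of the negation close; one closing branch shown above.

Valid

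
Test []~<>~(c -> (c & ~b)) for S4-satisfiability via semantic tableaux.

1. []~<>~(c -> (c & ~b)), w0
2. ~<>~(c -> (c & ~b)), w0
3. c -> (c & ~b), w0
4. c & ~b, w0
5. c, w0
6. ~b, w0
Accessibility: w0Rw0

Satisfiable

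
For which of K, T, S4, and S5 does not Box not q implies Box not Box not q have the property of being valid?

S5-tableau for the negation not (not Box not q implies Box not Box not q):
1. not (not Box not q implies Box not Box not q), 0
2. not Box not q, 0   [neg-implies-rule on 1]
3. not Box not Box not q, 0   [neg-implies-rule on 1]
4. q, 1   [neg-Box-rule on 2: fresh world 1, 0R1]
5. Box not q, 2   [neg-Box-rule on 3: fresh world 2, 0R2]
6. not q, 0   [Box-rule on 5 via 2R0]
7. not q, 1   [Box-rule on 5 via 2R1]
Accessibility: 0R0, 0R1, 0R2, 1R0, 1R1, 1R2, 2R0, 2R1, 2R2
Branch closes: q and not q both at 1.
Every branch closes (one shown): valid in S5.
S4-tableau for the negation not (not Box not q implies Box not Box not q):
1. not (not Box not q implies Box not Box not q), 0
2. not Box not q, 0   [neg-implies-rule on 1]
3. not Box not Box not q, 0   [neg-implies-rule on 1]
4. q, 1   [neg-Box-rule on 2: fresh world 1, 0R1]
5. Box not q, 2   [neg-Box-rule on 3: fresh world 2, 0R2]
6. not q, 2   [Box-rule on 5 via 2R2]
Accessibility: 0R0, 0R1, 0R2, 1R1, 2R2
Complete open branch: countermodel on an S4-frame, so not valid in S4, nor in K, T (the same frame is also a K-frame and a T-frame).

S5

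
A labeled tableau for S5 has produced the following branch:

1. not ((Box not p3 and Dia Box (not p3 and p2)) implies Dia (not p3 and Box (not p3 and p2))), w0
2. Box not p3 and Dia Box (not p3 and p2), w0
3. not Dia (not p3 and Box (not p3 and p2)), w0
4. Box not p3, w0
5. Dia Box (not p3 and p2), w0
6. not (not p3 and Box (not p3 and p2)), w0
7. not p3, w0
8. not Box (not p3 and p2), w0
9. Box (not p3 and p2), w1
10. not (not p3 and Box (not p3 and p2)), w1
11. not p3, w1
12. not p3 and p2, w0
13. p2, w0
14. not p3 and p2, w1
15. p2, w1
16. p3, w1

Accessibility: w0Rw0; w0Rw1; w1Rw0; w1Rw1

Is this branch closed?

Yes, closed

Both p3 and not p3 appear at w1.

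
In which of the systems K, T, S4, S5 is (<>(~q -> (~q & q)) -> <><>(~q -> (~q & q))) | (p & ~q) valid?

K-tableau for the negation ~((<>(~q -> (~q & q)) -> <><>(~q -> (~q & q))) | (p & ~q)):
1. ~((<>(~q -> (~q & q)) -> <><>(~q -> (~q & q))) | (p & ~q)), u
2. ~(<>(~q -> (~q & q)) -> <><>(~q -> (~q & q))), u   [~|-rule on 1]
3. ~(p & ~q), u   [~|-rule on 1]
4. <>(~q -> (~q & q)), u   [~->-rule on 2]
5. ~<><>(~q -> (~q & q)), u   [~->-rule on 2]
6. q, u   [~&-rule on 3 (branches; this branch)]
7. ~q -> (~q & q), v   [<>-rule on 4: fresh world v, uRv]
8. ~<>(~q -> (~q & q)), v   [~<>-rule on 5 via uRv]
9. q, v   [->-rule on 7 (branches; this branch)]
Accessibility: uRv
Complete open branch: countermodel on a K-frame, so not valid in K.
T-tableau for the negation ~((<>(~q -> (~q & q)) -> <><>(~q -> (~q & q))) | (p & ~q)):
1. ~((<>(~q -> (~q & q)) -> <><>(~q -> (~q & q))) | (p & ~q)), u
2. ~(<>(~q -> (~q & q)) -> <><>(~q -> (~q & q))), u   [~|-rule on 1]
3. ~(p & ~q), u   [~|-rule on 1]
4. <>(~q -> (~q & q)), u   [~->-rule on 2]
5. ~<><>(~q -> (~q & q)), u   [~->-rule on 2]
6. ~<>(~q -> (~q & q)), u   [~<>-rule on 5 via uRu]
7. ~(~q -> (~q & q)), u   [~<>-rule on 6 via uRu]
8. ~q, u   [~->-rule on 7]
9. ~(~q & q), u   [~->-rule on 7]
10. ~p, u   [~&-rule on 3 (branches; this branch)]
11. ~q -> (~q & q), v   [<>-rule on 4: fresh world v, uRv]
12. ~<>(~q -> (~q & q)), v   [~<>-rule on 5 via uRv]
13. ~(~q -> (~q & q)), v   [~<>-rule on 6 via uRv]
14. ~q, v   [~->-rule on 13]
15. ~(~q & q), v   [~->-rule on 13]
16. ~q & q, v   [->-rule on 11 (branches; this branch)]
17. q, v   [&-rule on 16]
Accessibility: uRu, uRv, vRv
Branch closes: q and ~q both at v.
Every branch closes (one shown): valid in T, hence also in S4, S5 (every theorem of T is a theorem of S4 and S5).

T, S4, S5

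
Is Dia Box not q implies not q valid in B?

Valid in B

Tableau for the negation not (Dia Box not q implies not q):
1. not (Dia Box not q implies not q), 0
2. Dia Box not q, 0
3. q, 0
4. Box not q, 1
5. not q, 0
Accessibility: 0R0, 0R1, 1R0, 1R1
Branch closes: q and not q both at 0.
All branches of the negation close; one closing branch shown above.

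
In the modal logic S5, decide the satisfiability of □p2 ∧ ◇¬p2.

1. □p2 ∧ ◇¬p2, w0
2. □p2, w0   [∧-rule on 1]
3. ◇¬p2, w0   [∧-rule on 1]
4. p2, w0   [□-rule on 2 via w0Rw0]
5. ¬p2, w1   [◇-rule on 3: fresh world w1, w0Rw1]
6. p2, w1   [□-rule on 2 via w0Rw1]
Accessibility: w0Rw0, w0Rw1, w1Rw0, w1Rw1
Branch closes: p2 and ¬p2 both at w1.
Every branch closes; the branch above is one of them.

Unsatisfiable (every branch closes)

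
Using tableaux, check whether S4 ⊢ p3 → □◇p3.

Tableau for the negation ¬(p3 → □◇p3):
1. ¬(p3 → □◇p3), u
2. p3, u
3. ¬□◇p3, u
4. ¬◇p3, v
5. ¬p3, v
Accessibility: uRu, uRv, vRv
The negation has an open branch (countermodel exists).

Invalid (countermodel exists)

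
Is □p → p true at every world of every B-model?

Tableau for the negation ¬(□p → p):
1. ¬(□p → p), u
2. □p, u   [¬→-rule on 1]
3. ¬p, u   [¬→-rule on 1]
4. p, u   [□-rule on 2 via uRu]
Accessibility: uRu
Branch closes: p and ¬p both at u.
All branches of the negation close; one closing branch shown above.

Valid in B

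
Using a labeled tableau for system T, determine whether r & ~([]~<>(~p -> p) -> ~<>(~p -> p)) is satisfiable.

1. r & ~([]~<>(~p -> p) -> ~<>(~p -> p)), 0
2. r, 0
3. ~([]~<>(~p -> p) -> ~<>(~p -> p)), 0
4. []~<>(~p -> p), 0
5. <>(~p -> p), 0
6. ~<>(~p -> p), 0
7. ~(~p -> p), 0
8. ~p, 0
9. ~p -> p, 1
10. ~<>(~p -> p), 1
11. ~(~p -> p), 1
12. ~p, 1
13. p, 1
Accessibility: 0R0, 0R1, 1R1
Branch closes: p and ~p both at 1.
Every branch closes; the branch above is one of them.

Unsatisfiable (every branch closes)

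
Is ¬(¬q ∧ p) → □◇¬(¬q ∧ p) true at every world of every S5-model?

Yes, valid

Tableau for the negation ¬(¬(¬q ∧ p) → □◇¬(¬q ∧ p)):
1. ¬(¬(¬q ∧ p) → □◇¬(¬q ∧ p)), u
2. ¬(¬q ∧ p), u   [¬→-rule on 1]
3. ¬□◇¬(¬q ∧ p), u   [¬→-rule on 1]
4. ¬p, u   [¬∧-rule on 2 (branches; this branch)]
5. ¬◇¬(¬q ∧ p), v   [¬□-rule on 3: fresh world v, uRv]
6. ¬q ∧ p, u   [¬◇-rule on 5 via vRu]
7. ¬q, u   [∧-rule on 6]
8. p, u   [∧-rule on 6]
Accessibility: uRu, uRv, vRu, vRv
Branch closes: p and ¬p both at u.
All branches of the negation close; one closing branch shown above.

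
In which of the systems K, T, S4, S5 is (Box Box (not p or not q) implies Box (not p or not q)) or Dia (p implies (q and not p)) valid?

T-tableau for the negation not ((Box Box (not p or not q) implies Box (not p or not q)) or Dia (p implies (q and not p))):
1. not ((Box Box (not p or not q) implies Box (not p or not q)) or Dia (p implies (q and not p))), u
2. not (Box Box (not p or not q) implies Box (not p or not q)), u   [neg-or-rule on 1]
3. not Dia (p implies (q and not p)), u   [neg-or-rule on 1]
4. Box Box (not p or not q), u   [neg-implies-rule on 2]
5. not Box (not p or not q), u   [neg-implies-rule on 2]
6. not (p implies (q and not p)), u   [neg-Dia-rule on 3 via uRu]
7. p, u   [neg-implies-rule on 6]
8. not (q and not p), u   [neg-implies-rule on 6]
9. Box (not p or not q), u   [Box-rule on 4 via uRu]
10. not p or not q, u   [Box-rule on 9 via uRu]
11. not q, u   [or-rule on 10 (branches; this branch)]
12. not (not p or not q), v   [neg-Box-rule on 5: fresh world v, uRv]
13. p, v   [neg-or-rule on 12]
14. q, v   [neg-or-rule on 12]
15. not (p implies (q and not p)), v   [neg-Dia-rule on 3 via uRv]
16. not (q and not p), v   [neg-implies-rule on 15]
17. Box (not p or not q), v   [Box-rule on 4 via uRv]
18. not p or not q, v   [Box-rule on 9 via uRv]
19. not q, v   [or-rule on 18 (branches; this branch)]
Accessibility: uRu, uRv, vRv
Branch closes: q and not q both at v.
Every branch closes (one shown): valid in T, hence also in S4, S5 (every theorem of T is a theorem of S4 and S5).
K-tableau for the negation not ((Box Box (not p or not q) implies Box (not p or not q)) or Dia (p implies (q and not p))):
1. not ((Box Box (not p or not q) implies Box (not p or not q)) or Dia (p implies (q and not p))), u
2. not (Box Box (not p or not q) implies Box (not p or not q)), u   [neg-or-rule on 1]
3. not Dia (p implies (q and not p)), u   [neg-or-rule on 1]
4. Box Box (not p or not q), u   [neg-implies-rule on 2]
5. not Box (not p or not q), u   [neg-implies-rule on 2]
6. not (not p or not q), v   [neg-Box-rule on 5: fresh world v, uRv]
7. p, v   [neg-or-rule on 6]
8. q, v   [neg-or-rule on 6]
9. not (p implies (q and not p)), v   [neg-Dia-rule on 3 via uRv]
10. not (q and not p), v   [neg-implies-rule on 9]
11. Box (not p or not q), v   [Box-rule on 4 via uRv]
Accessibility: uRv
Complete open branch: countermodel on a K-frame, so not valid in K.

T, S4, S5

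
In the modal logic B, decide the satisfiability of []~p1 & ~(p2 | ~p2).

No, unsatisfiable

1. []~p1 & ~(p2 | ~p2), w0
2. []~p1, w0
3. ~(p2 | ~p2), w0
4. ~p2, w0
5. p2, w0
Accessibility: w0Rw0
Branch closes: p2 and ~p2 both at w0.
All branches of the tableau close; one closing branch shown above.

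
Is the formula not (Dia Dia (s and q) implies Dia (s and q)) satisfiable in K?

1. not (Dia Dia (s and q) implies Dia (s and q)), 0
2. Dia Dia (s and q), 0
3. not Dia (s and q), 0
4. Dia (s and q), 1
5. not (s and q), 1
6. not q, 1
7. s and q, 2
8. s, 2
9. q, 2
Accessibility: 0R1, 1R2

Satisfiable (open branch found)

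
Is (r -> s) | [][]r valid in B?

Tableau for the negation ~((r -> s) | [][]r):
1. ~((r -> s) | [][]r), w0
2. ~(r -> s), w0   [~|-rule on 1]
3. ~[][]r, w0   [~|-rule on 1]
4. r, w0   [~->-rule on 2]
5. ~s, w0   [~->-rule on 2]
6. ~[]r, w1   [~[]-rule on 3: fresh world w1, w0Rw1]
7. ~r, w2   [~[]-rule on 6: fresh world w2, w1Rw2]
Accessibility: w0Rw0, w0Rw1, w1Rw0, w1Rw1, w1Rw2, w2Rw1, w2Rw2
The negation has an open branch (countermodel exists).

Invalid (countermodel exists)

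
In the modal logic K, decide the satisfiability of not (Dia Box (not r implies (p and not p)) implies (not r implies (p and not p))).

Yes, satisfiable

1. not (Dia Box (not r implies (p and not p)) implies (not r implies (p and not p))), 0
2. Dia Box (not r implies (p and not p)), 0   [neg-implies-rule on 1]
3. not (not r implies (p and not p)), 0   [neg-implies-rule on 1]
4. not r, 0   [neg-implies-rule on 3]
5. not (p and not p), 0   [neg-implies-rule on 3]
6. p, 0   [neg-and-rule on 5 (branches; this branch)]
7. Box (not r implies (p and not p)), 1   [Dia-rule on 2: fresh world 1, 0R1]
Accessibility: 0R1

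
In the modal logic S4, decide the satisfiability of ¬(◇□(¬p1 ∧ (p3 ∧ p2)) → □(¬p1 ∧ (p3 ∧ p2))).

1. ¬(◇□(¬p1 ∧ (p3 ∧ p2)) → □(¬p1 ∧ (p3 ∧ p2))), 0
2. ◇□(¬p1 ∧ (p3 ∧ p2)), 0
3. ¬□(¬p1 ∧ (p3 ∧ p2)), 0
4. □(¬p1 ∧ (p3 ∧ p2)), 1
5. ¬p1 ∧ (p3 ∧ p2), 1
6. ¬p1, 1
7. p3 ∧ p2, 1
8. p3, 1
9. p2, 1
10. ¬(¬p1 ∧ (p3 ∧ p2)), 2
11. ¬(p3 ∧ p2), 2
12. ¬p2, 2
Accessibility: 0R0, 0R1, 0R2, 1R1, 2R2

Satisfiable (open branch found)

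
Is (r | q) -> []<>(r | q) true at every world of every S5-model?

Yes, valid

Tableau for the negation ~((r | q) -> []<>(r | q)):
1. ~((r | q) -> []<>(r | q)), 0
2. r | q, 0
3. ~[]<>(r | q), 0
4. q, 0
5. ~<>(r | q), 1
6. ~(r | q), 0
7. ~r, 0
8. ~q, 0
Accessibility: 0R0, 0R1, 1R0, 1R1
Branch closes: q and ~q both at 0.
Every branch of the negation's tableau closes; the branch above is one of them.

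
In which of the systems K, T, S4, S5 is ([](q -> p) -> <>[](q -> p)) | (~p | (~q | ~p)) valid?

K-tableau for the negation ~(([](q -> p) -> <>[](q -> p)) | (~p | (~q | ~p))):
1. ~(([](q -> p) -> <>[](q -> p)) | (~p | (~q | ~p))), w0
2. ~([](q -> p) -> <>[](q -> p)), w0   [~|-rule on 1]
3. ~(~p | (~q | ~p)), w0   [~|-rule on 1]
4. [](q -> p), w0   [~->-rule on 2]
5. ~<>[](q -> p), w0   [~->-rule on 2]
6. p, w0   [~|-rule on 3]
7. ~(~q | ~p), w0   [~|-rule on 3]
8. q, w0   [~|-rule on 7]
Complete open branch: countermodel on a K-frame, so not valid in K.
T-tableau for the negation ~(([](q -> p) -> <>[](q -> p)) | (~p | (~q | ~p))):
1. ~(([](q -> p) -> <>[](q -> p)) | (~p | (~q | ~p))), w0
2. ~([](q -> p) -> <>[](q -> p)), w0   [~|-rule on 1]
3. ~(~p | (~q | ~p)), w0   [~|-rule on 1]
4. [](q -> p), w0   [~->-rule on 2]
5. ~<>[](q -> p), w0   [~->-rule on 2]
6. p, w0   [~|-rule on 3]
7. ~(~q | ~p), w0   [~|-rule on 3]
8. q, w0   [~|-rule on 7]
9. q -> p, w0   [[]-rule on 4 via w0Rw0]
10. ~[](q -> p), w0   [~<>-rule on 5 via w0Rw0]
11. ~(q -> p), w1   [~[]-rule on 10: fresh world w1, w0Rw1]
12. q, w1   [~->-rule on 11]
13. ~p, w1   [~->-rule on 11]
14. q -> p, w1   [[]-rule on 4 via w0Rw1]
15. ~[](q -> p), w1   [~<>-rule on 5 via w0Rw1]
16. p, w1   [->-rule on 14 (branches; this branch)]
Accessibility: w0Rw0, w0Rw1, w1Rw1
Branch closes: p and ~p both at w1.
Every branch closes (one shown): valid in T, hence also in S4, S5 (every theorem of T is a theorem of S4 and S5).

T, S4, S5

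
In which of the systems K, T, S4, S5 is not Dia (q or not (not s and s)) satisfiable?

T-tableau for the formula:
1. not Dia (q or not (not s and s)), w0
2. not (q or not (not s and s)), w0
3. not q, w0
4. not s and s, w0
5. not s, w0
6. s, w0
Accessibility: w0Rw0
Branch closes: s and not s both at w0.
Every branch closes (one shown): unsatisfiable in T, hence also in S4, S5 (every S4/S5-frame is a T-frame).
K-tableau for the formula:
1. not Dia (q or not (not s and s)), w0
Complete open branch: satisfiable in K.

K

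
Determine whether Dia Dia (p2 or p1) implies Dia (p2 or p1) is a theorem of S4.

Valid

Tableau for the negation not (Dia Dia (p2 or p1) implies Dia (p2 or p1)):
1. not (Dia Dia (p2 or p1) implies Dia (p2 or p1)), w0
2. Dia Dia (p2 or p1), w0
3. not Dia (p2 or p1), w0
4. not (p2 or p1), w0
5. not p2, w0
6. not p1, w0
7. Dia (p2 or p1), w1
8. not (p2 or p1), w1
9. not p2, w1
10. not p1, w1
11. p2 or p1, w2
12. not (p2 or p1), w2
13. not p2, w2
14. not p1, w2
15. p1, w2
Accessibility: w0Rw0, w0Rw1, w0Rw2, w1Rw1, w1Rw2, w2Rw2
Branch closes: p1 and not p1 both at w2.
All branches of the negation close; one closing branch shown above.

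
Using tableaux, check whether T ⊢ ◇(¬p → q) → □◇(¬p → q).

Tableau for the negation ¬(◇(¬p → q) → □◇(¬p → q)):
1. ¬(◇(¬p → q) → □◇(¬p → q)), 0
2. ◇(¬p → q), 0   [¬→-rule on 1]
3. ¬□◇(¬p → q), 0   [¬→-rule on 1]
4. ¬p → q, 1   [◇-rule on 2: fresh world 1, 0R1]
5. q, 1   [→-rule on 4 (branches; this branch)]
6. ¬◇(¬p → q), 2   [¬□-rule on 3: fresh world 2, 0R2]
7. ¬(¬p → q), 2   [¬◇-rule on 6 via 2R2]
8. ¬p, 2   [¬→-rule on 7]
9. ¬q, 2   [¬→-rule on 7]
Accessibility: 0R0, 0R1, 0R2, 1R1, 2R2
The negation has an open branch (countermodel exists).

No, not valid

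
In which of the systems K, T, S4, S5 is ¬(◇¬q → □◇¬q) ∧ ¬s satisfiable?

K, T, S4

S4-tableau for the formula:
1. ¬(◇¬q → □◇¬q) ∧ ¬s, w0
2. ¬(◇¬q → □◇¬q), w0
3. ¬s, w0
4. ◇¬q, w0
5. ¬□◇¬q, w0
6. ¬q, w1
7. ¬◇¬q, w2
8. q, w2
Accessibility: w0Rw0, w0Rw1, w0Rw2, w1Rw1, w2Rw2
Complete open branch: satisfiable in S4, hence also in K, T (this S4-model is also a K-model and a T-model).
S5-tableau for the formula:
1. ¬(◇¬q → □◇¬q) ∧ ¬s, w0
2. ¬(◇¬q → □◇¬q), w0
3. ¬s, w0
4. ◇¬q, w0
5. ¬□◇¬q, w0
6. ¬q, w1
7. ¬◇¬q, w2
8. q, w0
9. q, w1
Accessibility: w0Rw0, w0Rw1, w0Rw2, w1Rw0, w1Rw1, w1Rw2, w2Rw0, w2Rw1, w2Rw2
Branch closes: q and ¬q both at w1.
Every branch closes (one shown): unsatisfiable in S5.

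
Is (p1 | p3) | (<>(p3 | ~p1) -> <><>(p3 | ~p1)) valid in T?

Valid

Tableau for the negation ~((p1 | p3) | (<>(p3 | ~p1) -> <><>(p3 | ~p1))):
1. ~((p1 | p3) | (<>(p3 | ~p1) -> <><>(p3 | ~p1))), 0
2. ~(p1 | p3), 0
3. ~(<>(p3 | ~p1) -> <><>(p3 | ~p1)), 0
4. ~p1, 0
5. ~p3, 0
6. <>(p3 | ~p1), 0
7. ~<><>(p3 | ~p1), 0
8. ~<>(p3 | ~p1), 0
9. ~(p3 | ~p1), 0
10. p1, 0
Accessibility: 0R0
Branch closes: p1 and ~p1 both at 0.
All branches of the negation close; one closing branch shown above.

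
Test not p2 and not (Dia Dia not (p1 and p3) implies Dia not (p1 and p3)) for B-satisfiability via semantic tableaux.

Yes, satisfiable

1. not p2 and not (Dia Dia not (p1 and p3) implies Dia not (p1 and p3)), u
2. not p2, u
3. not (Dia Dia not (p1 and p3) implies Dia not (p1 and p3)), u
4. Dia Dia not (p1 and p3), u
5. not Dia not (p1 and p3), u
6. p1 and p3, u
7. p1, u
8. p3, u
9. Dia not (p1 and p3), v
10. p1 and p3, v
11. p1, v
12. p3, v
13. not (p1 and p3), w
14. not p3, w
Accessibility: uRu, uRv, vRu, vRv, vRw, wRv, wRw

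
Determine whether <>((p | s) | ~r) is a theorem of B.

Not valid

Tableau for the negation ~<>((p | s) | ~r):
1. ~<>((p | s) | ~r), w0
2. ~((p | s) | ~r), w0
3. ~(p | s), w0
4. r, w0
5. ~p, w0
6. ~s, w0
Accessibility: w0Rw0
The negation has an open branch (countermodel exists).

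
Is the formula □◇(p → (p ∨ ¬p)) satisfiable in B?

Satisfiable (open branch found)

1. □◇(p → (p ∨ ¬p)), w0
2. ◇(p → (p ∨ ¬p)), w0
3. p → (p ∨ ¬p), w1
4. ◇(p → (p ∨ ¬p)), w1
5. p ∨ ¬p, w1
6. ¬p, w1
7. p → (p ∨ ¬p), w2
8. p ∨ ¬p, w2
9. ¬p, w2
Accessibility: w0Rw0, w0Rw1, w1Rw0, w1Rw1, w1Rw2, w2Rw1, w2Rw2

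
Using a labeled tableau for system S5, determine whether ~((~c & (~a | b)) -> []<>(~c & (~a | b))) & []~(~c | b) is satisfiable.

Unsatisfiable

1. ~((~c & (~a | b)) -> []<>(~c & (~a | b))) & []~(~c | b), u
2. ~((~c & (~a | b)) -> []<>(~c & (~a | b))), u
3. []~(~c | b), u
4. ~c & (~a | b), u
5. ~[]<>(~c & (~a | b)), u
6. ~c, u
7. ~a | b, u
8. ~(~c | b), u
9. c, u
10. ~b, u
Accessibility: uRu
Branch closes: c and ~c both at u.
All branches of the tableau close; one closing branch shown above.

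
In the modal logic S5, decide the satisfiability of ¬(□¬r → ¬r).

1. ¬(□¬r → ¬r), w0
2. □¬r, w0
3. r, w0
4. ¬r, w0
Accessibility: w0Rw0
Branch closes: r and ¬r both at w0.
(One branch shown.) All branches close.

Unsatisfiable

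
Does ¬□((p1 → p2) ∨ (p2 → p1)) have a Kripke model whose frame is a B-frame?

1. ¬□((p1 → p2) ∨ (p2 → p1)), w0
2. ¬((p1 → p2) ∨ (p2 → p1)), w1
3. ¬(p1 → p2), w1
4. ¬(p2 → p1), w1
5. p1, w1
6. ¬p2, w1
7. p2, w1
8. ¬p1, w1
Accessibility: w0Rw0, w0Rw1, w1Rw0, w1Rw1
Branch closes: p2 and ¬p2 both at w1.
(One branch shown.) All branches close.

No, unsatisfiable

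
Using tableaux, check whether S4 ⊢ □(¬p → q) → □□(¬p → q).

Tableau for the negation ¬(□(¬p → q) → □□(¬p → q)):
1. ¬(□(¬p → q) → □□(¬p → q)), w0
2. □(¬p → q), w0
3. ¬□□(¬p → q), w0
4. ¬p → q, w0
5. q, w0
6. ¬□(¬p → q), w1
7. ¬p → q, w1
8. q, w1
9. ¬(¬p → q), w2
10. ¬p, w2
11. ¬q, w2
12. ¬p → q, w2
13. q, w2
Accessibility: w0Rw0, w0Rw1, w0Rw2, w1Rw1, w1Rw2, w2Rw2
Branch closes: q and ¬q both at w2.
All branches of the negation close; one closing branch shown above.

Valid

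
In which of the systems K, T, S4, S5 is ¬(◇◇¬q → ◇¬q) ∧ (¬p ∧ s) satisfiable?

S4-tableau for the formula:
1. ¬(◇◇¬q → ◇¬q) ∧ (¬p ∧ s), u
2. ¬(◇◇¬q → ◇¬q), u
3. ¬p ∧ s, u
4. ◇◇¬q, u
5. ¬◇¬q, u
6. ¬p, u
7. s, u
8. q, u
9. ◇¬q, v
10. q, v
11. ¬q, w
12. q, w
Accessibility: uRu, uRv, uRw, vRv, vRw, wRw
Branch closes: q and ¬q both at w.
Every branch closes (one shown): unsatisfiable in S4, hence also in S5 (every S5-frame is an S4-frame).
T-tableau for the formula:
1. ¬(◇◇¬q → ◇¬q) ∧ (¬p ∧ s), u
2. ¬(◇◇¬q → ◇¬q), u
3. ¬p ∧ s, u
4. ◇◇¬q, u
5. ¬◇¬q, u
6. ¬p, u
7. s, u
8. q, u
9. ◇¬q, v
10. q, v
11. ¬q, w
Accessibility: uRu, uRv, vRv, vRw, wRw
Complete open branch: satisfiable in T, hence also in K (this T-model is also a K-model).

K, T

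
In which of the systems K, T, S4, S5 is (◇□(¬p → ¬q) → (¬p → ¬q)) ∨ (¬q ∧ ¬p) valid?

S5

S4-tableau for the negation ¬((◇□(¬p → ¬q) → (¬p → ¬q)) ∨ (¬q ∧ ¬p)):
1. ¬((◇□(¬p → ¬q) → (¬p → ¬q)) ∨ (¬q ∧ ¬p)), u
2. ¬(◇□(¬p → ¬q) → (¬p → ¬q)), u
3. ¬(¬q ∧ ¬p), u
4. ◇□(¬p → ¬q), u
5. ¬(¬p → ¬q), u
6. ¬p, u
7. q, u
8. □(¬p → ¬q), v
9. ¬p → ¬q, v
10. ¬q, v
Accessibility: uRu, uRv, vRv
Complete open branch: countermodel on an S4-frame, so not valid in S4, nor in K, T (the same frame is also a K-frame and a T-frame).
S5-tableau for the negation ¬((◇□(¬p → ¬q) → (¬p → ¬q)) ∨ (¬q ∧ ¬p)):
1. ¬((◇□(¬p → ¬q) → (¬p → ¬q)) ∨ (¬q ∧ ¬p)), u
2. ¬(◇□(¬p → ¬q) → (¬p → ¬q)), u
3. ¬(¬q ∧ ¬p), u
4. ◇□(¬p → ¬q), u
5. ¬(¬p → ¬q), u
6. ¬p, u
7. q, u
8. □(¬p → ¬q), v
9. ¬p → ¬q, u
10. ¬p → ¬q, v
11. ¬q, u
Accessibility: uRu, uRv, vRu, vRv
Branch closes: q and ¬q both at u.
Every branch closes (one shown): valid in S5.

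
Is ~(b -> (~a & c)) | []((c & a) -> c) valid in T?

Tableau for the negation ~(~(b -> (~a & c)) | []((c & a) -> c)):
1. ~(~(b -> (~a & c)) | []((c & a) -> c)), u
2. b -> (~a & c), u   [~|-rule on 1]
3. ~[]((c & a) -> c), u   [~|-rule on 1]
4. ~a & c, u   [->-rule on 2 (branches; this branch)]
5. ~a, u   [&-rule on 4]
6. c, u   [&-rule on 4]
7. ~((c & a) -> c), v   [~[]-rule on 3: fresh world v, uRv]
8. c & a, v   [~->-rule on 7]
9. ~c, v   [~->-rule on 7]
10. c, v   [&-rule on 8]
11. a, v   [&-rule on 8]
Accessibility: uRu, uRv, vRv
Branch closes: c and ~c both at v.
Every branch of the negation's tableau closes; the branch above is one of them.

Valid in T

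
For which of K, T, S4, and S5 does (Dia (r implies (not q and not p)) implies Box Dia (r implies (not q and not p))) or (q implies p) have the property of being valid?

S5

S4-tableau for the negation not ((Dia (r implies (not q and not p)) implies Box Dia (r implies (not q and not p))) or (q implies p)):
1. not ((Dia (r implies (not q and not p)) implies Box Dia (r implies (not q and not p))) or (q implies p)), u
2. not (Dia (r implies (not q and not p)) implies Box Dia (r implies (not q and not p))), u
3. not (q implies p), u
4. Dia (r implies (not q and not p)), u
5. not Box Dia (r implies (not q and not p)), u
6. q, u
7. not p, u
8. r implies (not q and not p), v
9. not q and not p, v
10. not q, v
11. not p, v
12. not Dia (r implies (not q and not p)), w
13. not (r implies (not q and not p)), w
14. r, w
15. not (not q and not p), w
16. p, w
Accessibility: uRu, uRv, uRw, vRv, wRw
Complete open branch: countermodel on an S4-frame, so not valid in S4, nor in K, T (the same frame is also a K-frame and a T-frame).
S5-tableau for the negation not ((Dia (r implies (not q and not p)) implies Box Dia (r implies (not q and not p))) or (q implies p)):
1. not ((Dia (r implies (not q and not p)) implies Box Dia (r implies (not q and not p))) or (q implies p)), u
2. not (Dia (r implies (not q and not p)) implies Box Dia (r implies (not q and not p))), u
3. not (q implies p), u
4. Dia (r implies (not q and not p)), u
5. not Box Dia (r implies (not q and not p)), u
6. q, u
7. not p, u
8. r implies (not q and not p), v
9. not q and not p, v
10. not q, v
11. not p, v
12. not Dia (r implies (not q and not p)), w
13. not (r implies (not q and not p)), u
14. r, u
15. not (not q and not p), u
16. not (r implies (not q and not p)), v
17. r, v
18. not (not q and not p), v
19. not (r implies (not q and not p)), w
20. r, w
21. not (not q and not p), w
22. p, v
Accessibility: uRu, uRv, uRw, vRu, vRv, vRw, wRu, wRv, wRw
Branch closes: p and not p both at v.
Every branch closes (one shown): valid in S5.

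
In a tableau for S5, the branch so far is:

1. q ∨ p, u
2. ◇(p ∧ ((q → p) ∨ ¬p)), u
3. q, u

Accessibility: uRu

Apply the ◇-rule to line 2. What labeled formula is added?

a fresh world v with uRv, and p ∧ ((q → p) ∨ ¬p) at v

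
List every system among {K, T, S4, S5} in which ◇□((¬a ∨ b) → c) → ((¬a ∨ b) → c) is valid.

S5

S5-tableau for the negation ¬(◇□((¬a ∨ b) → c) → ((¬a ∨ b) → c)):
1. ¬(◇□((¬a ∨ b) → c) → ((¬a ∨ b) → c)), u
2. ◇□((¬a ∨ b) → c), u
3. ¬((¬a ∨ b) → c), u
4. ¬a ∨ b, u
5. ¬c, u
6. b, u
7. □((¬a ∨ b) → c), v
8. (¬a ∨ b) → c, u
9. (¬a ∨ b) → c, v
10. ¬(¬a ∨ b), u
11. a, u
12. ¬b, u
Accessibility: uRu, uRv, vRu, vRv
Branch closes: b and ¬b both at u.
Every branch closes (one shown): valid in S5.
S4-tableau for the negation ¬(◇□((¬a ∨ b) → c) → ((¬a ∨ b) → c)):
1. ¬(◇□((¬a ∨ b) → c) → ((¬a ∨ b) → c)), u
2. ◇□((¬a ∨ b) → c), u
3. ¬((¬a ∨ b) → c), u
4. ¬a ∨ b, u
5. ¬c, u
6. b, u
7. □((¬a ∨ b) → c), v
8. (¬a ∨ b) → c, v
9. c, v
Accessibility: uRu, uRv, vRv
Complete open branch: countermodel on an S4-frame, so not valid in S4, nor in K, T (the same frame is also a K-frame and a T-frame).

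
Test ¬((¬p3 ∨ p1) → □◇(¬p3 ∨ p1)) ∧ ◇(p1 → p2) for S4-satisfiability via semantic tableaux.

1. ¬((¬p3 ∨ p1) → □◇(¬p3 ∨ p1)) ∧ ◇(p1 → p2), u
2. ¬((¬p3 ∨ p1) → □◇(¬p3 ∨ p1)), u
3. ◇(p1 → p2), u
4. ¬p3 ∨ p1, u
5. ¬□◇(¬p3 ∨ p1), u
6. p1, u
7. p1 → p2, v
8. p2, v
9. ¬◇(¬p3 ∨ p1), w
10. ¬(¬p3 ∨ p1), w
11. p3, w
12. ¬p1, w
Accessibility: uRu, uRv, uRw, vRv, wRw

Satisfiable (open branch found)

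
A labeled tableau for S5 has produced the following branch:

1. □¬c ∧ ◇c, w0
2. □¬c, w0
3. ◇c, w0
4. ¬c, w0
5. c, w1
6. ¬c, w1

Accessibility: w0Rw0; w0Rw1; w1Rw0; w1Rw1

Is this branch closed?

Yes, closed

Both c and ¬c appear at w1.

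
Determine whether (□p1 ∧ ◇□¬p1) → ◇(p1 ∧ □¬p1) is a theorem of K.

Valid

Tableau for the negation ¬((□p1 ∧ ◇□¬p1) → ◇(p1 ∧ □¬p1)):
1. ¬((□p1 ∧ ◇□¬p1) → ◇(p1 ∧ □¬p1)), 0
2. □p1 ∧ ◇□¬p1, 0   [¬→-rule on 1]
3. ¬◇(p1 ∧ □¬p1), 0   [¬→-rule on 1]
4. □p1, 0   [∧-rule on 2]
5. ◇□¬p1, 0   [∧-rule on 2]
6. □¬p1, 1   [◇-rule on 5: fresh world 1, 0R1]
7. ¬(p1 ∧ □¬p1), 1   [¬◇-rule on 3 via 0R1]
8. p1, 1   [□-rule on 4 via 0R1]
9. ¬□¬p1, 1   [¬∧-rule on 7 (branches; this branch)]
10. p1, 2   [¬□-rule on 9: fresh world 2, 1R2]
11. ¬p1, 2   [□-rule on 6 via 1R2]
Accessibility: 0R1, 1R2
Branch closes: p1 and ¬p1 both at 2.
Every branch of the negation's tableau closes; the branch above is one of them.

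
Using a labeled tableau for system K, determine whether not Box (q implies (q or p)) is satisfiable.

Unsatisfiable

1. not Box (q implies (q or p)), w0
2. not (q implies (q or p)), w1
3. q, w1
4. not (q or p), w1
5. not q, w1
6. not p, w1
Accessibility: w0Rw1
Branch closes: q and not q both at w1.
(One branch shown.) All branches close.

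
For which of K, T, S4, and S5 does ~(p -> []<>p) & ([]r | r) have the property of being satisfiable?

S4-tableau for the formula:
1. ~(p -> []<>p) & ([]r | r), 0
2. ~(p -> []<>p), 0   [&-rule on 1]
3. []r | r, 0   [&-rule on 1]
4. p, 0   [~->-rule on 2]
5. ~[]<>p, 0   [~->-rule on 2]
6. r, 0   [|-rule on 3 (branches; this branch)]
7. ~<>p, 1   [~[]-rule on 5: fresh world 1, 0R1]
8. ~p, 1   [~<>-rule on 7 via 1R1]
Accessibility: 0R0, 0R1, 1R1
Complete open branch: satisfiable in S4, hence also in K, T (this S4-model is also a K-model and a T-model).
S5-tableau for the formula:
1. ~(p -> []<>p) & ([]r | r), 0
2. ~(p -> []<>p), 0   [&-rule on 1]
3. []r | r, 0   [&-rule on 1]
4. p, 0   [~->-rule on 2]
5. ~[]<>p, 0   [~->-rule on 2]
6. []r, 0   [|-rule on 3 (branches; this branch)]
7. r, 0   [[]-rule on 6 via 0R0]
8. ~<>p, 1   [~[]-rule on 5: fresh world 1, 0R1]
9. r, 1   [[]-rule on 6 via 0R1]
10. ~p, 0   [~<>-rule on 8 via 1R0]
Accessibility: 0R0, 0R1, 1R0, 1R1
Branch closes: p and ~p both at 0.
Every branch closes (one shown): unsatisfiable in S5.

K, T, S4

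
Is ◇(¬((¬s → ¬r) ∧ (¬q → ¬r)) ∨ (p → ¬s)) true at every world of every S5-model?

Not valid

Tableau for the negation ¬◇(¬((¬s → ¬r) ∧ (¬q → ¬r)) ∨ (p → ¬s)):
1. ¬◇(¬((¬s → ¬r) ∧ (¬q → ¬r)) ∨ (p → ¬s)), w0
2. ¬(¬((¬s → ¬r) ∧ (¬q → ¬r)) ∨ (p → ¬s)), w0
3. (¬s → ¬r) ∧ (¬q → ¬r), w0
4. ¬(p → ¬s), w0
5. ¬s → ¬r, w0
6. ¬q → ¬r, w0
7. p, w0
8. s, w0
9. ¬r, w0
Accessibility: w0Rw0
The negation has an open branch (countermodel exists).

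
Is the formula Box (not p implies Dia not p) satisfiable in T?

Yes, satisfiable

1. Box (not p implies Dia not p), w0
2. not p implies Dia not p, w0
3. Dia not p, w0
4. not p, w1
5. not p implies Dia not p, w1
6. Dia not p, w1
7. not p, w2
Accessibility: w0Rw0, w0Rw1, w1Rw1, w1Rw2, w2Rw2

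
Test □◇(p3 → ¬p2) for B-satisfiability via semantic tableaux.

Satisfiable (open branch found)

1. □◇(p3 → ¬p2), 0
2. ◇(p3 → ¬p2), 0
3. p3 → ¬p2, 1
4. ◇(p3 → ¬p2), 1
5. ¬p2, 1
6. p3 → ¬p2, 2
7. ¬p2, 2
Accessibility: 0R0, 0R1, 1R0, 1R1, 1R2, 2R1, 2R2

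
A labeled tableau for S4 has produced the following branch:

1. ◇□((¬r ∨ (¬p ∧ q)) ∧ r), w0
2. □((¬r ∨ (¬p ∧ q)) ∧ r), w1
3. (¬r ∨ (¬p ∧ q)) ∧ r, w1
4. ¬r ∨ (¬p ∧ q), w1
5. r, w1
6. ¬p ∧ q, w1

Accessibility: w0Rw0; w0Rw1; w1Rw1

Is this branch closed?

No world carries both an atom and its negation.

Not closed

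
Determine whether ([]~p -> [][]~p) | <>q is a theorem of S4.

Yes, valid

Tableau for the negation ~(([]~p -> [][]~p) | <>q):
1. ~(([]~p -> [][]~p) | <>q), w0
2. ~([]~p -> [][]~p), w0   [~|-rule on 1]
3. ~<>q, w0   [~|-rule on 1]
4. []~p, w0   [~->-rule on 2]
5. ~[][]~p, w0   [~->-rule on 2]
6. ~q, w0   [~<>-rule on 3 via w0Rw0]
7. ~p, w0   [[]-rule on 4 via w0Rw0]
8. ~[]~p, w1   [~[]-rule on 5: fresh world w1, w0Rw1]
9. ~q, w1   [~<>-rule on 3 via w0Rw1]
10. ~p, w1   [[]-rule on 4 via w0Rw1]
11. p, w2   [~[]-rule on 8: fresh world w2, w1Rw2]
12. ~q, w2   [~<>-rule on 3 via w0Rw2]
13. ~p, w2   [[]-rule on 4 via w0Rw2]
Accessibility: w0Rw0, w0Rw1, w0Rw2, w1Rw1, w1Rw2, w2Rw2
Branch closes: p and ~p both at w2.
Every branch of the negation's tableau closes; the branch above is one of them.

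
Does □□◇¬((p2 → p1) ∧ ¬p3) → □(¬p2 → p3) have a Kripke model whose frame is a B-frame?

1. □□◇¬((p2 → p1) ∧ ¬p3) → □(¬p2 → p3), 0
2. □(¬p2 → p3), 0
3. ¬p2 → p3, 0
4. p3, 0
Accessibility: 0R0

Satisfiable (open branch found)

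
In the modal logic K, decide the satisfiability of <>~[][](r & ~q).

Yes, satisfiable

1. <>~[][](r & ~q), u
2. ~[][](r & ~q), v
3. ~[](r & ~q), w
4. ~(r & ~q), x
5. q, x
Accessibility: uRv, vRw, wRx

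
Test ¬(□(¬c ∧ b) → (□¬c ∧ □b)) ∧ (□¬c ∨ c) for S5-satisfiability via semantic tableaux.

Unsatisfiable

1. ¬(□(¬c ∧ b) → (□¬c ∧ □b)) ∧ (□¬c ∨ c), 0
2. ¬(□(¬c ∧ b) → (□¬c ∧ □b)), 0
3. □¬c ∨ c, 0
4. □(¬c ∧ b), 0
5. ¬(□¬c ∧ □b), 0
6. ¬c ∧ b, 0
7. ¬c, 0
8. b, 0
9. □¬c, 0
10. ¬□b, 0
11. ¬b, 1
12. ¬c ∧ b, 1
13. ¬c, 1
14. b, 1
Accessibility: 0R0, 0R1, 1R0, 1R1
Branch closes: b and ¬b both at 1.
Every branch closes; the branch above is one of them.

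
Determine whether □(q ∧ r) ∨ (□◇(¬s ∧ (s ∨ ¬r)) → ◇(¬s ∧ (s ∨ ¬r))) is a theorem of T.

Yes, valid

Tableau for the negation ¬(□(q ∧ r) ∨ (□◇(¬s ∧ (s ∨ ¬r)) → ◇(¬s ∧ (s ∨ ¬r)))):
1. ¬(□(q ∧ r) ∨ (□◇(¬s ∧ (s ∨ ¬r)) → ◇(¬s ∧ (s ∨ ¬r)))), w0
2. ¬□(q ∧ r), w0
3. ¬(□◇(¬s ∧ (s ∨ ¬r)) → ◇(¬s ∧ (s ∨ ¬r))), w0
4. □◇(¬s ∧ (s ∨ ¬r)), w0
5. ¬◇(¬s ∧ (s ∨ ¬r)), w0
6. ◇(¬s ∧ (s ∨ ¬r)), w0
7. ¬(¬s ∧ (s ∨ ¬r)), w0
8. ¬(s ∨ ¬r), w0
9. ¬s, w0
10. r, w0
11. ¬(q ∧ r), w1
12. ◇(¬s ∧ (s ∨ ¬r)), w1
13. ¬(¬s ∧ (s ∨ ¬r)), w1
14. ¬q, w1
15. ¬(s ∨ ¬r), w1
16. ¬s, w1
17. r, w1
18. ¬s ∧ (s ∨ ¬r), w2
19. ¬s, w2
20. s ∨ ¬r, w2
21. ◇(¬s ∧ (s ∨ ¬r)), w2
22. ¬(¬s ∧ (s ∨ ¬r)), w2
23. ¬r, w2
24. ¬(s ∨ ¬r), w2
25. r, w2
Accessibility: w0Rw0, w0Rw1, w0Rw2, w1Rw1, w2Rw2
Branch closes: r and ¬r both at w2.
All branches of the negation close; one closing branch shown above.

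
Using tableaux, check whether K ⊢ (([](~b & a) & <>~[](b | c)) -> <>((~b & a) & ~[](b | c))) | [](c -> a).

Valid

Tableau for the negation ~((([](~b & a) & <>~[](b | c)) -> <>((~b & a) & ~[](b | c))) | [](c -> a)):
1. ~((([](~b & a) & <>~[](b | c)) -> <>((~b & a) & ~[](b | c))) | [](c -> a)), u
2. ~(([](~b & a) & <>~[](b | c)) -> <>((~b & a) & ~[](b | c))), u   [~|-rule on 1]
3. ~[](c -> a), u   [~|-rule on 1]
4. [](~b & a) & <>~[](b | c), u   [~->-rule on 2]
5. ~<>((~b & a) & ~[](b | c)), u   [~->-rule on 2]
6. [](~b & a), u   [&-rule on 4]
7. <>~[](b | c), u   [&-rule on 4]
8. ~(c -> a), v   [~[]-rule on 3: fresh world v, uRv]
9. c, v   [~->-rule on 8]
10. ~a, v   [~->-rule on 8]
11. ~((~b & a) & ~[](b | c)), v   [~<>-rule on 5 via uRv]
12. ~b & a, v   [[]-rule on 6 via uRv]
13. ~b, v   [&-rule on 12]
14. a, v   [&-rule on 12]
Accessibility: uRv
Branch closes: a and ~a both at v.
Every branch of the negation's tableau closes; the branch above is one of them.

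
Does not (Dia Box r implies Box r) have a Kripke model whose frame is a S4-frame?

1. not (Dia Box r implies Box r), 0
2. Dia Box r, 0
3. not Box r, 0
4. Box r, 1
5. r, 1
6. not r, 2
Accessibility: 0R0, 0R1, 0R2, 1R1, 2R2

Satisfiable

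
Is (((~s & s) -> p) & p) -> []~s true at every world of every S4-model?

No, not valid

Tableau for the negation ~((((~s & s) -> p) & p) -> []~s):
1. ~((((~s & s) -> p) & p) -> []~s), 0
2. ((~s & s) -> p) & p, 0
3. ~[]~s, 0
4. (~s & s) -> p, 0
5. p, 0
6. s, 1
Accessibility: 0R0, 0R1, 1R1
The negation has an open branch (countermodel exists).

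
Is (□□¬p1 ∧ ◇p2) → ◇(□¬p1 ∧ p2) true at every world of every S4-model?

Tableau for the negation ¬((□□¬p1 ∧ ◇p2) → ◇(□¬p1 ∧ p2)):
1. ¬((□□¬p1 ∧ ◇p2) → ◇(□¬p1 ∧ p2)), u
2. □□¬p1 ∧ ◇p2, u
3. ¬◇(□¬p1 ∧ p2), u
4. □□¬p1, u
5. ◇p2, u
6. ¬(□¬p1 ∧ p2), u
7. □¬p1, u
8. ¬p1, u
9. ¬p2, u
10. p2, v
11. ¬(□¬p1 ∧ p2), v
12. □¬p1, v
13. ¬p1, v
14. ¬□¬p1, v
15. p1, w
16. ¬(□¬p1 ∧ p2), w
17. □¬p1, w
18. ¬p1, w
Accessibility: uRu, uRv, uRw, vRv, vRw, wRw
Branch closes: p1 and ¬p1 both at w.
Every branch of the negation's tableau closes; the branch above is one of them.

Yes, valid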